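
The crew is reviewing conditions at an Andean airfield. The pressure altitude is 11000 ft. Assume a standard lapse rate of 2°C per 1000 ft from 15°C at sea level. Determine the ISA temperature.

-7°C

ISA temperature = 15 − 2 × (11000/1000) = 15 − 22 = -7°C.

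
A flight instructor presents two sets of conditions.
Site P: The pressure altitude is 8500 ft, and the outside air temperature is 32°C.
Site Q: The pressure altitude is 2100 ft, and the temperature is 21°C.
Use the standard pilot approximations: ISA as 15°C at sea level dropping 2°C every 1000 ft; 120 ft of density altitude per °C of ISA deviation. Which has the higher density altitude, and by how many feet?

Site P by 9256 ft

Site P: ISA temp = -2°C, deviation +34°C, DA = 8500 + 120 × 34 = 12580 ft.
Site Q: ISA temp = 10.8°C, deviation +10.2°C, DA = 2100 + 120 × 10.2 = 3324 ft.
Site P is higher by 12580 − 3324 = 9256 ft.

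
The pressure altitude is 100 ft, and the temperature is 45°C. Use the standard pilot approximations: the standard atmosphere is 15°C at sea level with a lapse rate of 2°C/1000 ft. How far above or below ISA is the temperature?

ISA temperature at 100 ft = 15 − 2 × (100/1000) = 14.8°C.
Deviation = OAT − ISA = 45 − 14.8 = +30.2°C.

ISA+30.2°C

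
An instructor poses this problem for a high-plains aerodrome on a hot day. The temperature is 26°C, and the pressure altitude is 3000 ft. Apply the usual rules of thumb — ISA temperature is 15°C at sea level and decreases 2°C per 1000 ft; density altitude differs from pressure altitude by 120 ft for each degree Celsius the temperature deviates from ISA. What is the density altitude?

5040 ft

ISA temperature at 3000 ft = 15 − 2 × (3000/1000) = 9°C.
ISA deviation = 26 − 9 = +17°C.
Density altitude = 3000 + 120 × (17) = 3000 + (+2040) = 5040 ft.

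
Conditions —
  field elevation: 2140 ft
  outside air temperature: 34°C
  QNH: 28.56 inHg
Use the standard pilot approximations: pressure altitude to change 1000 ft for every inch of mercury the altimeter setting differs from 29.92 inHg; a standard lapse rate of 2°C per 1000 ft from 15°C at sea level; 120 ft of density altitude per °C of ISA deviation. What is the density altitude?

6620 ft

Pressure altitude = 2140 + (29.92 − 28.56) × 1000 = 2140 + (+1360) = 3500 ft.
ISA temperature at 3500 ft = 15 − 2 × (3500/1000) = 8°C.
ISA deviation = 34 − 8 = +26°C.
Density altitude = 3500 + 120 × (26) = 6620 ft.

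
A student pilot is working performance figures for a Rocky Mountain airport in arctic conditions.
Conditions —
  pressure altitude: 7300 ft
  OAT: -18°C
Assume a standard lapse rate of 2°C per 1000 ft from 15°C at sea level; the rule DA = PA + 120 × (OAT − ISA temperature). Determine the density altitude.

ISA temperature at 7300 ft = 15 − 2 × (7300/1000) = 0.4°C.
ISA deviation = -18 − 0.4 = -18.4°C.
Density altitude = 7300 + 120 × (-18.4) = 7300 + (-2208) = 5092 ft.

5092 ft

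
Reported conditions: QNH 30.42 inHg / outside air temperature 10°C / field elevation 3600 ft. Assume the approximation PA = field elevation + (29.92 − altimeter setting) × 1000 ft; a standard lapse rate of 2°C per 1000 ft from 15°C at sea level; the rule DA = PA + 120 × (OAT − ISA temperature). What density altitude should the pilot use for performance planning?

Pressure altitude = 3600 + (29.92 − 30.42) × 1000 = 3600 + (-500) = 3100 ft.
ISA temperature at 3100 ft = 15 − 2 × (3100/1000) = 8.8°C.
ISA deviation = 10 − 8.8 = +1.2°C.
Density altitude = 3100 + 120 × (1.2) = 3244 ft.

3244 ft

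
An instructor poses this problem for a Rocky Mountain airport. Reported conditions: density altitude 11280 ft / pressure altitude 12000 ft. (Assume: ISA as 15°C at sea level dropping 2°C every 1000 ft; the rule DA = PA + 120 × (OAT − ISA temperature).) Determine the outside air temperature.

Density altitude − pressure altitude = 11280 − 12000 = -720 ft.
At 120 ft/°C that is an ISA deviation of -720/120 = -6°C.
ISA temperature at 12000 ft = 15 − 2 × (12000/1000) = -9°C.
OAT = ISA + deviation = -9 + (-6) = -15°C.

-15°C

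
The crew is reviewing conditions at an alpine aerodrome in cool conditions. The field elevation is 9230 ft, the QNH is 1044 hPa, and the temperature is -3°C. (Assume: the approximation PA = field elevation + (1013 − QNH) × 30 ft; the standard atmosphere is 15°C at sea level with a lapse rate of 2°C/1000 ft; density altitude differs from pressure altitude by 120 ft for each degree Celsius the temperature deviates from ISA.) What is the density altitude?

8132 ft

Pressure altitude = 9230 + (1013 − 1044) × 30 = 9230 + (-930) = 8300 ft.
ISA temperature at 8300 ft = 15 − 2 × (8300/1000) = -1.6°C.
ISA deviation = -3 − (-1.6) = -1.4°C.
Density altitude = 8300 + 120 × (-1.4) = 8132 ft.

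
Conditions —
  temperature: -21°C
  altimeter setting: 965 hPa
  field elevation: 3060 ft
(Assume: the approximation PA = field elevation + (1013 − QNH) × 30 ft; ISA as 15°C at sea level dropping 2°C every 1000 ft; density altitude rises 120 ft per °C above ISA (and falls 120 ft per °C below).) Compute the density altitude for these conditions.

1260 ft

Pressure altitude = 3060 + (1013 − 965) × 30 = 3060 + (+1440) = 4500 ft.
ISA temperature at 4500 ft = 15 − 2 × (4500/1000) = 6°C.
ISA deviation = -21 − 6 = -27°C.
Density altitude = 4500 + 120 × (-27) = 1260 ft.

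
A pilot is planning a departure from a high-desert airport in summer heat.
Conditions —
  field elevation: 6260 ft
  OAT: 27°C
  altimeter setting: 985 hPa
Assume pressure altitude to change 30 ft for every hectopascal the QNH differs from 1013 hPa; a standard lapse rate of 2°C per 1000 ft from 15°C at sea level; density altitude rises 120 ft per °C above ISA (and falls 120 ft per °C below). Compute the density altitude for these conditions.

Pressure altitude = 6260 + (1013 − 985) × 30 = 6260 + (+840) = 7100 ft.
ISA temperature at 7100 ft = 15 − 2 × (7100/1000) = 0.8°C.
ISA deviation = 27 − 0.8 = +26.2°C.
Density altitude = 7100 + 120 × (26.2) = 10244 ft.

10244 ft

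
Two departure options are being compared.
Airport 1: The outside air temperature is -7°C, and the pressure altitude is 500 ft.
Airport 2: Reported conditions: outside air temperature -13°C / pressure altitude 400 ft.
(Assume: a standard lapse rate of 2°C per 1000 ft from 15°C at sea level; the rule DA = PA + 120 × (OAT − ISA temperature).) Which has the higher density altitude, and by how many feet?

Airport 1: ISA temp = 14°C, deviation -21°C, DA = 500 + 120 × (-21) = -2020 ft.
Airport 2: ISA temp = 14.2°C, deviation -27.2°C, DA = 400 + 120 × (-27.2) = -2864 ft.
Airport 1 is higher by -2020 − (-2864) = 844 ft.

Airport 1 by 844 ft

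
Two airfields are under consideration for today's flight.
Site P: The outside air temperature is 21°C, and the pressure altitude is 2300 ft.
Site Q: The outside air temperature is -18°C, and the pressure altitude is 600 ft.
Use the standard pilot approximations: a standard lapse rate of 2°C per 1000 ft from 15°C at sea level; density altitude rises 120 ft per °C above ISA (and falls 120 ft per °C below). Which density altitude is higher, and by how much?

Site P: ISA temp = 10.4°C, deviation +10.6°C, DA = 2300 + 120 × 10.6 = 3572 ft.
Site Q: ISA temp = 13.8°C, deviation -31.8°C, DA = 600 + 120 × (-31.8) = -3216 ft.
Site P is higher by 3572 − (-3216) = 6788 ft.

Site P by 6788 ft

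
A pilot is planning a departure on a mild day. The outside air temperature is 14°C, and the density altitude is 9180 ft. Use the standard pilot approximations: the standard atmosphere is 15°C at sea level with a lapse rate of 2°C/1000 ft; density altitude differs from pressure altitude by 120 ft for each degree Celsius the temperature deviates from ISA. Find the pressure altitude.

7500 ft

DA = PA + 120 × (OAT − (15 − 2·PA/1000)) = PA + 120·OAT − 1800 + 0.24·PA = 1.24·PA + 120·OAT − 1800.
So 1.24·PA = 9180 − 120 × 14 + 1800 = 9300.
PA = 9300 / 1.24 = 7500 ft.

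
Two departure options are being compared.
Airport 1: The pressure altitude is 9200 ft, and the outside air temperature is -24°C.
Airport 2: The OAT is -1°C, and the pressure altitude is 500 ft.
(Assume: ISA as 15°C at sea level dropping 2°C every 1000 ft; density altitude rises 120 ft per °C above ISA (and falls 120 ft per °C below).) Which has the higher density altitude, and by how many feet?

Airport 1 by 8028 ft

Airport 1: ISA temp = -3.4°C, deviation -20.6°C, DA = 9200 + 120 × (-20.6) = 6728 ft.
Airport 2: ISA temp = 14°C, deviation -15°C, DA = 500 + 120 × (-15) = -1300 ft.
Airport 1 is higher by 6728 − (-1300) = 8028 ft.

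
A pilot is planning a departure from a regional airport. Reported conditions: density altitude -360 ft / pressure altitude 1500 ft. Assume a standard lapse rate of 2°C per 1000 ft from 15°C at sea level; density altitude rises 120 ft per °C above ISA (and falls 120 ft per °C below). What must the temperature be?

-3.5°C

Density altitude − pressure altitude = -360 − 1500 = -1860 ft.
At 120 ft/°C that is an ISA deviation of -1860/120 = -15.5°C.
ISA temperature at 1500 ft = 15 − 2 × (1500/1000) = 12°C.
OAT = ISA + deviation = 12 + (-15.5) = -3.5°C.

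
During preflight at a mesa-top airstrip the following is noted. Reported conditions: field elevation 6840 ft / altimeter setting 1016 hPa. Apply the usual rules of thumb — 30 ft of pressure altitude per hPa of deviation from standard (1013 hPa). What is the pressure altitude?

6750 ft

Pressure correction = (1013 − 1016) × 30 = -90 ft.
Pressure altitude = 6840 + (-90) = 6750 ft.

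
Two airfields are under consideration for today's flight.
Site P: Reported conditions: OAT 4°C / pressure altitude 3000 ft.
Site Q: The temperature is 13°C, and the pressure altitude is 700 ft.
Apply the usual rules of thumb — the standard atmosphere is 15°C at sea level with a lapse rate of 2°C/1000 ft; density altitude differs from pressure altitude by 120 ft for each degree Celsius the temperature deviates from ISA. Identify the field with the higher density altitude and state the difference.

Site P by 1772 ft

Site P: ISA temp = 9°C, deviation -5°C, DA = 3000 + 120 × (-5) = 2400 ft.
Site Q: ISA temp = 13.6°C, deviation -0.6°C, DA = 700 + 120 × (-0.6) = 628 ft.
Site P is higher by 2400 − 628 = 1772 ft.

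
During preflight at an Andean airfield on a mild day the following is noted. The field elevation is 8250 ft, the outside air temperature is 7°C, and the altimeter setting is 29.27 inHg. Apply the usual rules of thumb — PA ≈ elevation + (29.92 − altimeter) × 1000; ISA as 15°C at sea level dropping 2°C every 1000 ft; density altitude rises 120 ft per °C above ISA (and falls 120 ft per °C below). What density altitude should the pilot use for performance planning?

Pressure altitude = 8250 + (29.92 − 29.27) × 1000 = 8250 + (+650) = 8900 ft.
ISA temperature at 8900 ft = 15 − 2 × (8900/1000) = -2.8°C.
ISA deviation = 7 − (-2.8) = +9.8°C.
Density altitude = 8900 + 120 × (9.8) = 10076 ft.

10076 ft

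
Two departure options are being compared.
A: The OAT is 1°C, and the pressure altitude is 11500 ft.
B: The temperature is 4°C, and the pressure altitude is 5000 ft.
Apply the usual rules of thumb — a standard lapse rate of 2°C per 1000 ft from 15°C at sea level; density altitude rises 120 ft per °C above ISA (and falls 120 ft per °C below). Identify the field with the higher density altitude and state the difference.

A: ISA temp = -8°C, deviation +9°C, DA = 11500 + 120 × 9 = 12580 ft.
B: ISA temp = 5°C, deviation -1°C, DA = 5000 + 120 × (-1) = 4880 ft.
A is higher by 12580 − 4880 = 7700 ft.

A by 7700 ft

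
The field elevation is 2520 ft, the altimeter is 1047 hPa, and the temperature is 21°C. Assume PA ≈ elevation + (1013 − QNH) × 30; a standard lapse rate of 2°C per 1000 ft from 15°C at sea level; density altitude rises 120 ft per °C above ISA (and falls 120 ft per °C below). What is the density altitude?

Pressure altitude = 2520 + (1013 − 1047) × 30 = 2520 + (-1020) = 1500 ft.
ISA temperature at 1500 ft = 15 − 2 × (1500/1000) = 12°C.
ISA deviation = 21 − 12 = +9°C.
Density altitude = 1500 + 120 × (9) = 2580 ft.

2580 ft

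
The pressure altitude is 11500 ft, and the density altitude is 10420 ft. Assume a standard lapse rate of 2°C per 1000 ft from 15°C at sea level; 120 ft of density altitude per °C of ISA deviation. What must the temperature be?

-17°C

Density altitude − pressure altitude = 10420 − 11500 = -1080 ft.
At 120 ft/°C that is an ISA deviation of -1080/120 = -9°C.
ISA temperature at 11500 ft = 15 − 2 × (11500/1000) = -8°C.
OAT = ISA + deviation = -8 + (-9) = -17°C.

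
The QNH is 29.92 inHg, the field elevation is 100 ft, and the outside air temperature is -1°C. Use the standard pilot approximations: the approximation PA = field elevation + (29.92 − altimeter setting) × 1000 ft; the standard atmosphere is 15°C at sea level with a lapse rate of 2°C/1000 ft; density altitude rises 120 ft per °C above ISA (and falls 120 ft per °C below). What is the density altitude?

Pressure altitude = 100 + (29.92 − 29.92) × 1000 = 100 + (0) = 100 ft.
ISA temperature at 100 ft = 15 − 2 × (100/1000) = 14.8°C.
ISA deviation = -1 − 14.8 = -15.8°C.
Density altitude = 100 + 120 × (-15.8) = -1796 ft.

-1796 ft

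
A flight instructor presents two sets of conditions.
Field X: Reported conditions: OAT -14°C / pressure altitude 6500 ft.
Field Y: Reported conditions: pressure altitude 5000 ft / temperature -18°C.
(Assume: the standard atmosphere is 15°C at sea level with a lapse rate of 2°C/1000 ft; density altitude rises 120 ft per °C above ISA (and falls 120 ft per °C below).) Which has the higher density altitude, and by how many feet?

Field X by 2340 ft

Field X: ISA temp = 2°C, deviation -16°C, DA = 6500 + 120 × (-16) = 4580 ft.
Field Y: ISA temp = 5°C, deviation -23°C, DA = 5000 + 120 × (-23) = 2240 ft.
Field X is higher by 4580 − 2240 = 2340 ft.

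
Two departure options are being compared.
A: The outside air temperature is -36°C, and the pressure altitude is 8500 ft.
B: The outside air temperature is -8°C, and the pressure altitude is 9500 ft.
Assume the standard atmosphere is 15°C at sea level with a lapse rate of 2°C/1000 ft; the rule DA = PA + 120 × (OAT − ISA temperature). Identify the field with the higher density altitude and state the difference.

A: ISA temp = -2°C, deviation -34°C, DA = 8500 + 120 × (-34) = 4420 ft.
B: ISA temp = -4°C, deviation -4°C, DA = 9500 + 120 × (-4) = 9020 ft.
B is higher by 9020 − 4420 = 4600 ft.

B by 4600 ft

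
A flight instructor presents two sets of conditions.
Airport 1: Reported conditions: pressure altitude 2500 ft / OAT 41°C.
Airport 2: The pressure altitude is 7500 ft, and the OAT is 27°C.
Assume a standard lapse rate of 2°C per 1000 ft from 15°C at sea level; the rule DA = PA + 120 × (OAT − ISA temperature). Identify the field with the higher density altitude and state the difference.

Airport 2 by 4520 ft

Airport 1: ISA temp = 10°C, deviation +31°C, DA = 2500 + 120 × 31 = 6220 ft.
Airport 2: ISA temp = 0°C, deviation +27°C, DA = 7500 + 120 × 27 = 10740 ft.
Airport 2 is higher by 10740 − 6220 = 4520 ft.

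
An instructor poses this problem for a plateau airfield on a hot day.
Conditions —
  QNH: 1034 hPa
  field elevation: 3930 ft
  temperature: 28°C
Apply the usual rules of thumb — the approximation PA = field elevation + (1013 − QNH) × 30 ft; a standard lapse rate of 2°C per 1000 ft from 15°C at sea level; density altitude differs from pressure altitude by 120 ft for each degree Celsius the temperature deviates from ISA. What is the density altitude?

Pressure altitude = 3930 + (1013 − 1034) × 30 = 3930 + (-630) = 3300 ft.
ISA temperature at 3300 ft = 15 − 2 × (3300/1000) = 8.4°C.
ISA deviation = 28 − 8.4 = +19.6°C.
Density altitude = 3300 + 120 × (19.6) = 5652 ft.

5652 ft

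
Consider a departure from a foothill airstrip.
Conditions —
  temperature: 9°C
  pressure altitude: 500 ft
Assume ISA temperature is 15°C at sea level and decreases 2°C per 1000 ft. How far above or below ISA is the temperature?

ISA temperature at 500 ft = 15 − 2 × (500/1000) = 14°C.
Deviation = OAT − ISA = 9 − 14 = -5°C.

ISA-5°C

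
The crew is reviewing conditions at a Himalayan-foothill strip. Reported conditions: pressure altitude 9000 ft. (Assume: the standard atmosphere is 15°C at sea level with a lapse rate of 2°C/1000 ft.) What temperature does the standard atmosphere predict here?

ISA temperature = 15 − 2 × (9000/1000) = 15 − 18 = -3°C.

-3°C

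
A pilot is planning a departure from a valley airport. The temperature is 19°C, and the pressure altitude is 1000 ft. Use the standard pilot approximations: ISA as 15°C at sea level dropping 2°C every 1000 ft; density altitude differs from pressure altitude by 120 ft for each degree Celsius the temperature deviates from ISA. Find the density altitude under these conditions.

1720 ft

ISA temperature at 1000 ft = 15 − 2 × (1000/1000) = 13°C.
ISA deviation = 19 − 13 = +6°C.
Density altitude = 1000 + 120 × (6) = 1000 + (+720) = 1720 ft.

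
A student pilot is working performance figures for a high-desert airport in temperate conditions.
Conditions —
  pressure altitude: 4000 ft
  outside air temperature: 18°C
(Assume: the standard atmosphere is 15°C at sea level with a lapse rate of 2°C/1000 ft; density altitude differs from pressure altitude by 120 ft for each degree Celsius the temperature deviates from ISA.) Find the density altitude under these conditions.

ISA temperature at 4000 ft = 15 − 2 × (4000/1000) = 7°C.
ISA deviation = 18 − 7 = +11°C.
Density altitude = 4000 + 120 × (11) = 4000 + (+1320) = 5320 ft.

5320 ft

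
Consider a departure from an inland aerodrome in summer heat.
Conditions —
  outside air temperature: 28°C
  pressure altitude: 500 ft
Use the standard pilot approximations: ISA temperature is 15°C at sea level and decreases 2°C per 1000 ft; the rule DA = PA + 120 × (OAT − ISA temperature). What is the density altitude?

ISA temperature at 500 ft = 15 − 2 × (500/1000) = 14°C.
ISA deviation = 28 − 14 = +14°C.
Density altitude = 500 + 120 × (14) = 500 + (+1680) = 2180 ft.

2180 ft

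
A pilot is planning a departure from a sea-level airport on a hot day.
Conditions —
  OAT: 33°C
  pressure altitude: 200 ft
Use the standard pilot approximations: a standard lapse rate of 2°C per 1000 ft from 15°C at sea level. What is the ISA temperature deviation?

ISA+18.4°C

ISA temperature at 200 ft = 15 − 2 × (200/1000) = 14.6°C.
Deviation = OAT − ISA = 33 − 14.6 = +18.4°C.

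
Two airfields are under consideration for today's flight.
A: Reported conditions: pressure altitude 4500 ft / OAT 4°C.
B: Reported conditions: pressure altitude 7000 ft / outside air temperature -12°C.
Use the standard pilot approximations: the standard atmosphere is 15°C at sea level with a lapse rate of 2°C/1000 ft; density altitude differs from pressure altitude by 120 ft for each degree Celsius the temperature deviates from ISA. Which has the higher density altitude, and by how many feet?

B by 1180 ft

A: ISA temp = 6°C, deviation -2°C, DA = 4500 + 120 × (-2) = 4260 ft.
B: ISA temp = 1°C, deviation -13°C, DA = 7000 + 120 × (-13) = 5440 ft.
B is higher by 5440 − 4260 = 1180 ft.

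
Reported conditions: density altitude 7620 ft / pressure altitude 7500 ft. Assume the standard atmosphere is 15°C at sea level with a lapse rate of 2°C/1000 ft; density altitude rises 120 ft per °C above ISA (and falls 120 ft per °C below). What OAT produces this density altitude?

1°C

Density altitude − pressure altitude = 7620 − 7500 = +120 ft.
At 120 ft/°C that is an ISA deviation of 120/120 = +1°C.
ISA temperature at 7500 ft = 15 − 2 × (7500/1000) = 0°C.
OAT = ISA + deviation = 0 + (+1) = 1°C.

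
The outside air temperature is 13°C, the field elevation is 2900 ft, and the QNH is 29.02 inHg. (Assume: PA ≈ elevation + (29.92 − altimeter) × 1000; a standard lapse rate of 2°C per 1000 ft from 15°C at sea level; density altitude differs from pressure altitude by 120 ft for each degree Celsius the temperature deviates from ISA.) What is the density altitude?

Pressure altitude = 2900 + (29.92 − 29.02) × 1000 = 2900 + (+900) = 3800 ft.
ISA temperature at 3800 ft = 15 − 2 × (3800/1000) = 7.4°C.
ISA deviation = 13 − 7.4 = +5.6°C.
Density altitude = 3800 + 120 × (5.6) = 4472 ft.

4472 ft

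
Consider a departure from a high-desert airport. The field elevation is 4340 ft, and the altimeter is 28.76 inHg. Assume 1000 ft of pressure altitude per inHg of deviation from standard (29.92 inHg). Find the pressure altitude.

Pressure correction = (29.92 − 28.76) × 1000 = +1160 ft.
Pressure altitude = 4340 + (+1160) = 5500 ft.

5500 ft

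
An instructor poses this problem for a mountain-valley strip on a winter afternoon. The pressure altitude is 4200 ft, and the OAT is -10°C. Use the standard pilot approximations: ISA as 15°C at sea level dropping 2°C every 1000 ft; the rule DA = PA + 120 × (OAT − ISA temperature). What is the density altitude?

ISA temperature at 4200 ft = 15 − 2 × (4200/1000) = 6.6°C.
ISA deviation = -10 − 6.6 = -16.6°C.
Density altitude = 4200 + 120 × (-16.6) = 4200 + (-1992) = 2208 ft.

2208 ft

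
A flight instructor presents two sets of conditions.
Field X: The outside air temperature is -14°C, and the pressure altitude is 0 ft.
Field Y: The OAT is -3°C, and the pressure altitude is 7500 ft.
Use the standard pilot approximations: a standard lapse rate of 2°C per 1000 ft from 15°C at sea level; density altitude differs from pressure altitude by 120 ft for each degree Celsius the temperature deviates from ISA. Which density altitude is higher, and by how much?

Field Y by 10620 ft

Field X: ISA temp = 15°C, deviation -29°C, DA = 0 + 120 × (-29) = -3480 ft.
Field Y: ISA temp = 0°C, deviation -3°C, DA = 7500 + 120 × (-3) = 7140 ft.
Field Y is higher by 7140 − (-3480) = 10620 ft.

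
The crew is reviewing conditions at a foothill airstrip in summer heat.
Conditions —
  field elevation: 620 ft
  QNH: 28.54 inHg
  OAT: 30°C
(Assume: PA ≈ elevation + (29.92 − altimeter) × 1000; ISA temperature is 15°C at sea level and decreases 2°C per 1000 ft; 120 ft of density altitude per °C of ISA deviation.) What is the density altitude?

4280 ft

Pressure altitude = 620 + (29.92 − 28.54) × 1000 = 620 + (+1380) = 2000 ft.
ISA temperature at 2000 ft = 15 − 2 × (2000/1000) = 11°C.
ISA deviation = 30 − 11 = +19°C.
Density altitude = 2000 + 120 × (19) = 4280 ft.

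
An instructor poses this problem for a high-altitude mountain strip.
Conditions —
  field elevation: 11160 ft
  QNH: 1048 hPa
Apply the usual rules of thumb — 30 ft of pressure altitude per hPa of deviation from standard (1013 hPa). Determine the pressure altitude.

10110 ft

Pressure correction = (1013 − 1048) × 30 = -1050 ft.
Pressure altitude = 11160 + (-1050) = 10110 ft.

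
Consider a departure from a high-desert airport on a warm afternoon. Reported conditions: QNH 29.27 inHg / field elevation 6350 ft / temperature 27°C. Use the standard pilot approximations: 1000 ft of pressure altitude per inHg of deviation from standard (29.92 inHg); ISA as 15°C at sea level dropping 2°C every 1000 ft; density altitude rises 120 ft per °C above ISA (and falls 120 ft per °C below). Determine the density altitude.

Pressure altitude = 6350 + (29.92 − 29.27) × 1000 = 6350 + (+650) = 7000 ft.
ISA temperature at 7000 ft = 15 − 2 × (7000/1000) = 1°C.
ISA deviation = 27 − 1 = +26°C.
Density altitude = 7000 + 120 × (26) = 10120 ft.

10120 ft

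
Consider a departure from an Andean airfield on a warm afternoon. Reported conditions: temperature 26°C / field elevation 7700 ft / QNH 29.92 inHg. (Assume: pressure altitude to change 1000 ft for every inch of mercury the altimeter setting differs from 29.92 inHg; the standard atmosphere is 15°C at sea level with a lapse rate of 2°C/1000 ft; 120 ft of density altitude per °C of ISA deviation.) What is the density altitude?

Pressure altitude = 7700 + (29.92 − 29.92) × 1000 = 7700 + (0) = 7700 ft.
ISA temperature at 7700 ft = 15 − 2 × (7700/1000) = -0.4°C.
ISA deviation = 26 − (-0.4) = +26.4°C.
Density altitude = 7700 + 120 × (26.4) = 10868 ft.

10868 ft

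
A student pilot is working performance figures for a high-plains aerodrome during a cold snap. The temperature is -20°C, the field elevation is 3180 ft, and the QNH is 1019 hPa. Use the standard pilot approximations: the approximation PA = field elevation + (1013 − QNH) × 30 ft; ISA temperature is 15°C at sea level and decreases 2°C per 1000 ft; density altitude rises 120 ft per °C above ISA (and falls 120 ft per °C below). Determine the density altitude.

Pressure altitude = 3180 + (1013 − 1019) × 30 = 3180 + (-180) = 3000 ft.
ISA temperature at 3000 ft = 15 − 2 × (3000/1000) = 9°C.
ISA deviation = -20 − 9 = -29°C.
Density altitude = 3000 + 120 × (-29) = -480 ft.

-480 ft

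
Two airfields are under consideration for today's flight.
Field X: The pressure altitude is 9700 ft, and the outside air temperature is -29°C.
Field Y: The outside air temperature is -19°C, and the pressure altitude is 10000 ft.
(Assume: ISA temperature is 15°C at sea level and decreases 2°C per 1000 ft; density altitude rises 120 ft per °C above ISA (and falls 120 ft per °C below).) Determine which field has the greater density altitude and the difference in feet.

Field X: ISA temp = -4.4°C, deviation -24.6°C, DA = 9700 + 120 × (-24.6) = 6748 ft.
Field Y: ISA temp = -5°C, deviation -14°C, DA = 10000 + 120 × (-14) = 8320 ft.
Field Y is higher by 8320 − 6748 = 1572 ft.

Field Y by 1572 ft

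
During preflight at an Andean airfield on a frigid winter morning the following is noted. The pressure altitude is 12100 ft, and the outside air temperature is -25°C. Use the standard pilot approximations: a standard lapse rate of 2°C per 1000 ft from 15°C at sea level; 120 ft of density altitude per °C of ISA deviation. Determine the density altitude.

10204 ft

ISA temperature at 12100 ft = 15 − 2 × (12100/1000) = -9.2°C.
ISA deviation = -25 − (-9.2) = -15.8°C.
Density altitude = 12100 + 120 × (-15.8) = 12100 + (-1896) = 10204 ft.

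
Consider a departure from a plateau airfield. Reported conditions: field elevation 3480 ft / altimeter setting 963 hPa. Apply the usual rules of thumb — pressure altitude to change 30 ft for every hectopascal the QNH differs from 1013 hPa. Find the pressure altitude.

4980 ft

Pressure correction = (1013 − 963) × 30 = +1500 ft.
Pressure altitude = 3480 + (+1500) = 4980 ft.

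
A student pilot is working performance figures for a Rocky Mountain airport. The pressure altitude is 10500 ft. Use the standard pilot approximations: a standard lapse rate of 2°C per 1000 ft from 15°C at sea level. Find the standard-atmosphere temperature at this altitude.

-6°C

ISA temperature = 15 − 2 × (10500/1000) = 15 − 21 = -6°C.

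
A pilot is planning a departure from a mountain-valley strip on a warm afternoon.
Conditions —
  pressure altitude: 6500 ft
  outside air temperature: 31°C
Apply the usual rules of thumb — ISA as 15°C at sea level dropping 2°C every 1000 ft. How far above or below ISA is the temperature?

ISA+29°C

ISA temperature at 6500 ft = 15 − 2 × (6500/1000) = 2°C.
Deviation = OAT − ISA = 31 − 2 = +29°C.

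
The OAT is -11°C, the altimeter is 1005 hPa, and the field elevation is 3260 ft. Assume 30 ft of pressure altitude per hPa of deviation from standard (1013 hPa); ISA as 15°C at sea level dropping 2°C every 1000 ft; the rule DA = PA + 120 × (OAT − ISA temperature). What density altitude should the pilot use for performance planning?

1220 ft

Pressure altitude = 3260 + (1013 − 1005) × 30 = 3260 + (+240) = 3500 ft.
ISA temperature at 3500 ft = 15 − 2 × (3500/1000) = 8°C.
ISA deviation = -11 − 8 = -19°C.
Density altitude = 3500 + 120 × (-19) = 1220 ft.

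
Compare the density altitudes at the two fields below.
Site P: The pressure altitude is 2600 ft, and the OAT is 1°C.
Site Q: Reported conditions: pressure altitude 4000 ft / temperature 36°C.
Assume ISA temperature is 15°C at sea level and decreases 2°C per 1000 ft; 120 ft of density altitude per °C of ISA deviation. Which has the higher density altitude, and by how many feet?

Site P: ISA temp = 9.8°C, deviation -8.8°C, DA = 2600 + 120 × (-8.8) = 1544 ft.
Site Q: ISA temp = 7°C, deviation +29°C, DA = 4000 + 120 × 29 = 7480 ft.
Site Q is higher by 7480 − 1544 = 5936 ft.

Site Q by 5936 ft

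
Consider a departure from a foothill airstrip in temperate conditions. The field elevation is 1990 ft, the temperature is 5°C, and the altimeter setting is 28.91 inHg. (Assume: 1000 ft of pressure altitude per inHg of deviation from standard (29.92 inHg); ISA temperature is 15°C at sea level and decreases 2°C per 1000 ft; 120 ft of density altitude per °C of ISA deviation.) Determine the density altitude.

Pressure altitude = 1990 + (29.92 − 28.91) × 1000 = 1990 + (+1010) = 3000 ft.
ISA temperature at 3000 ft = 15 − 2 × (3000/1000) = 9°C.
ISA deviation = 5 − 9 = -4°C.
Density altitude = 3000 + 120 × (-4) = 2520 ft.

2520 ft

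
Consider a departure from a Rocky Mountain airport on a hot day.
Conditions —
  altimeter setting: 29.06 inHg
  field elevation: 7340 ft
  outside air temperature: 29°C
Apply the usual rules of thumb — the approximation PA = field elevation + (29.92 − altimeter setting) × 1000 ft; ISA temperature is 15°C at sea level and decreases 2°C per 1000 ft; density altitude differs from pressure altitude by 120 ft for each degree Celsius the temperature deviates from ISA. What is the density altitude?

Pressure altitude = 7340 + (29.92 − 29.06) × 1000 = 7340 + (+860) = 8200 ft.
ISA temperature at 8200 ft = 15 − 2 × (8200/1000) = -1.4°C.
ISA deviation = 29 − (-1.4) = +30.4°C.
Density altitude = 8200 + 120 × (30.4) = 11848 ft.

11848 ft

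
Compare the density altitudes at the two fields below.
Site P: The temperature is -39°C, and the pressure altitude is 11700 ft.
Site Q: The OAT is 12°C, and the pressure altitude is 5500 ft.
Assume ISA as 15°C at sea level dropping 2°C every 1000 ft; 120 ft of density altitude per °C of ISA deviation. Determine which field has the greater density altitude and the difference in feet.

Site P by 1568 ft

Site P: ISA temp = -8.4°C, deviation -30.6°C, DA = 11700 + 120 × (-30.6) = 8028 ft.
Site Q: ISA temp = 4°C, deviation +8°C, DA = 5500 + 120 × 8 = 6460 ft.
Site P is higher by 8028 − 6460 = 1568 ft.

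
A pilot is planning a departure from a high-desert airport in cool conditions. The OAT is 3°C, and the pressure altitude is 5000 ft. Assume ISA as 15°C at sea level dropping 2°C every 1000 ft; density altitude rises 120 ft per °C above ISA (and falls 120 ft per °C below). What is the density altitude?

ISA temperature at 5000 ft = 15 − 2 × (5000/1000) = 5°C.
ISA deviation = 3 − 5 = -2°C.
Density altitude = 5000 + 120 × (-2) = 5000 + (-240) = 4760 ft.

4760 ft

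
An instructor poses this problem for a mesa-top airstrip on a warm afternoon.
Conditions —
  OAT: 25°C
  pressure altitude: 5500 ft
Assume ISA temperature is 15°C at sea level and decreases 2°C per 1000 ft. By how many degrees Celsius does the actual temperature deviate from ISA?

ISA temperature at 5500 ft = 15 − 2 × (5500/1000) = 4°C.
Deviation = OAT − ISA = 25 − 4 = +21°C.

ISA+21°C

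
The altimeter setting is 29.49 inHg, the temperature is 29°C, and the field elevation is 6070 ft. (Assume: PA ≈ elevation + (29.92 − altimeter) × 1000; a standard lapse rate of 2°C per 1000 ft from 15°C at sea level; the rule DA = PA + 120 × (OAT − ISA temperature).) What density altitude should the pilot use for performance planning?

Pressure altitude = 6070 + (29.92 − 29.49) × 1000 = 6070 + (+430) = 6500 ft.
ISA temperature at 6500 ft = 15 − 2 × (6500/1000) = 2°C.
ISA deviation = 29 − 2 = +27°C.
Density altitude = 6500 + 120 × (27) = 9740 ft.

9740 ft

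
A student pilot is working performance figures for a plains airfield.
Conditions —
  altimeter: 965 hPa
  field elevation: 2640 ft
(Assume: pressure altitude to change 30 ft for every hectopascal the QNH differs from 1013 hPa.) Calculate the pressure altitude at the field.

4080 ft

Pressure correction = (1013 − 965) × 30 = +1440 ft.
Pressure altitude = 2640 + (+1440) = 4080 ft.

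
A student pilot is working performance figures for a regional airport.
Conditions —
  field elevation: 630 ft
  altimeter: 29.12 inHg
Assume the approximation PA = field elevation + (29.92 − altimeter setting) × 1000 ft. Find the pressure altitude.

1430 ft

Pressure correction = (29.92 − 29.12) × 1000 = +800 ft.
Pressure altitude = 630 + (+800) = 1430 ft.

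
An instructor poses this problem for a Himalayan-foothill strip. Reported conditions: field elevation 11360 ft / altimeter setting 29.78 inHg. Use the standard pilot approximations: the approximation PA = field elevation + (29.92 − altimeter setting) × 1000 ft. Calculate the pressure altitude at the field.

11500 ft

Pressure correction = (29.92 − 29.78) × 1000 = +140 ft.
Pressure altitude = 11360 + (+140) = 11500 ft.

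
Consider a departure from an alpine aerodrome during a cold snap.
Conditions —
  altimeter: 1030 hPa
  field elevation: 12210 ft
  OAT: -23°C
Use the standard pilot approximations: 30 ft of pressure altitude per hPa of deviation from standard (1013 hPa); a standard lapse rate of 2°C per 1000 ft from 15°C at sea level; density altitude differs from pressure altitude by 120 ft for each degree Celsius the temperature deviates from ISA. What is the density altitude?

9948 ft

Pressure altitude = 12210 + (1013 − 1030) × 30 = 12210 + (-510) = 11700 ft.
ISA temperature at 11700 ft = 15 − 2 × (11700/1000) = -8.4°C.
ISA deviation = -23 − (-8.4) = -14.6°C.
Density altitude = 11700 + 120 × (-14.6) = 9948 ft.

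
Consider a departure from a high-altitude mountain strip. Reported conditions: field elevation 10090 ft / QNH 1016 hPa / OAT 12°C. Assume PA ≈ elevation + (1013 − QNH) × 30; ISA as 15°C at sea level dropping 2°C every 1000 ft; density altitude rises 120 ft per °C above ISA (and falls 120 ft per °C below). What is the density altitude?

Pressure altitude = 10090 + (1013 − 1016) × 30 = 10090 + (-90) = 10000 ft.
ISA temperature at 10000 ft = 15 − 2 × (10000/1000) = -5°C.
ISA deviation = 12 − (-5) = +17°C.
Density altitude = 10000 + 120 × (17) = 12040 ft.

12040 ft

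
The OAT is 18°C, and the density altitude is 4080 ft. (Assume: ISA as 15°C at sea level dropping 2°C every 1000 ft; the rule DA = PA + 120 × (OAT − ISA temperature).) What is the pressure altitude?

DA = PA + 120 × (OAT − (15 − 2·PA/1000)) = PA + 120·OAT − 1800 + 0.24·PA = 1.24·PA + 120·OAT − 1800.
So 1.24·PA = 4080 − 120 × 18 + 1800 = 3720.
PA = 3720 / 1.24 = 3000 ft.

3000 ft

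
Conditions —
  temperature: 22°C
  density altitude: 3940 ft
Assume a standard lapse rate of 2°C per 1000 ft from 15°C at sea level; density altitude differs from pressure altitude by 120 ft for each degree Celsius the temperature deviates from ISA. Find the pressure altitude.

2500 ft

DA = PA + 120 × (OAT − (15 − 2·PA/1000)) = PA + 120·OAT − 1800 + 0.24·PA = 1.24·PA + 120·OAT − 1800.
So 1.24·PA = 3940 − 120 × 22 + 1800 = 3100.
PA = 3100 / 1.24 = 2500 ft.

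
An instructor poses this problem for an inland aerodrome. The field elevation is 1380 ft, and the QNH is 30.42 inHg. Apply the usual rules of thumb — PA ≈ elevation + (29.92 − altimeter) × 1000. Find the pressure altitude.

880 ft

Pressure correction = (29.92 − 30.42) × 1000 = -500 ft.
Pressure altitude = 1380 + (-500) = 880 ft.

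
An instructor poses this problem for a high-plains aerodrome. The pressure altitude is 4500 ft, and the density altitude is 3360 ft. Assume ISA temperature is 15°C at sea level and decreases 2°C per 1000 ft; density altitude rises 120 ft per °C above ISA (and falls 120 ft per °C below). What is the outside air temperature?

-3.5°C

Density altitude − pressure altitude = 3360 − 4500 = -1140 ft.
At 120 ft/°C that is an ISA deviation of -1140/120 = -9.5°C.
ISA temperature at 4500 ft = 15 − 2 × (4500/1000) = 6°C.
OAT = ISA + deviation = 6 + (-9.5) = -3.5°C.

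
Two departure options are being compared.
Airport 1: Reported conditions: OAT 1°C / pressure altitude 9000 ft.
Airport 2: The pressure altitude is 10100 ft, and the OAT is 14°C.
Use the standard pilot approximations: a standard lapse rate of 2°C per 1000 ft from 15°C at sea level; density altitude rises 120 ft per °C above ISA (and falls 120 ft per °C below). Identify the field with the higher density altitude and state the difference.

Airport 2 by 2924 ft

Airport 1: ISA temp = -3°C, deviation +4°C, DA = 9000 + 120 × 4 = 9480 ft.
Airport 2: ISA temp = -5.2°C, deviation +19.2°C, DA = 10100 + 120 × 19.2 = 12404 ft.
Airport 2 is higher by 12404 − 9480 = 2924 ft.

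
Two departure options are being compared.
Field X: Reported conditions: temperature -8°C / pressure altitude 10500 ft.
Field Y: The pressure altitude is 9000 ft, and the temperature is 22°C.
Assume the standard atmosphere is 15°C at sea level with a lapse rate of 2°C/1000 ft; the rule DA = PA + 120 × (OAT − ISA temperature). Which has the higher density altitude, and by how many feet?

Field X: ISA temp = -6°C, deviation -2°C, DA = 10500 + 120 × (-2) = 10260 ft.
Field Y: ISA temp = -3°C, deviation +25°C, DA = 9000 + 120 × 25 = 12000 ft.
Field Y is higher by 12000 − 10260 = 1740 ft.

Field Y by 1740 ft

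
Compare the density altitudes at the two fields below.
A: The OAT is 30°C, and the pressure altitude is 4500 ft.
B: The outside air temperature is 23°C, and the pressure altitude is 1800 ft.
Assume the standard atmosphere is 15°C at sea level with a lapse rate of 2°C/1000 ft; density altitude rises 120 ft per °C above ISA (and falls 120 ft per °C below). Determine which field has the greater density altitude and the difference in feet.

A by 4188 ft

A: ISA temp = 6°C, deviation +24°C, DA = 4500 + 120 × 24 = 7380 ft.
B: ISA temp = 11.4°C, deviation +11.6°C, DA = 1800 + 120 × 11.6 = 3192 ft.
A is higher by 7380 − 3192 = 4188 ft.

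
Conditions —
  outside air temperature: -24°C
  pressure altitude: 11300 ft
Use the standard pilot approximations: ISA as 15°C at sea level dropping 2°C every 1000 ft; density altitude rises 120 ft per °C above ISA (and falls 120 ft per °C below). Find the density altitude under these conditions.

9332 ft

ISA temperature at 11300 ft = 15 − 2 × (11300/1000) = -7.6°C.
ISA deviation = -24 − (-7.6) = -16.4°C.
Density altitude = 11300 + 120 × (-16.4) = 11300 + (-1968) = 9332 ft.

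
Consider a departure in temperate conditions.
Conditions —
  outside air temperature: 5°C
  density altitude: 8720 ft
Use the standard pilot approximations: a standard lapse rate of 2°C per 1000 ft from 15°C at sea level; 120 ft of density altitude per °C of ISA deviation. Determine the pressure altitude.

DA = PA + 120 × (OAT − (15 − 2·PA/1000)) = PA + 120·OAT − 1800 + 0.24·PA = 1.24·PA + 120·OAT − 1800.
So 1.24·PA = 8720 − 120 × 5 + 1800 = 9920.
PA = 9920 / 1.24 = 8000 ft.

8000 ft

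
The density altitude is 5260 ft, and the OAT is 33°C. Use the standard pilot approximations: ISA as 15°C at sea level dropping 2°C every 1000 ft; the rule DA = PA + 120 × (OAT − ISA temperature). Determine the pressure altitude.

2500 ft

DA = PA + 120 × (OAT − (15 − 2·PA/1000)) = PA + 120·OAT − 1800 + 0.24·PA = 1.24·PA + 120·OAT − 1800.
So 1.24·PA = 5260 − 120 × 33 + 1800 = 3100.
PA = 3100 / 1.24 = 2500 ft.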